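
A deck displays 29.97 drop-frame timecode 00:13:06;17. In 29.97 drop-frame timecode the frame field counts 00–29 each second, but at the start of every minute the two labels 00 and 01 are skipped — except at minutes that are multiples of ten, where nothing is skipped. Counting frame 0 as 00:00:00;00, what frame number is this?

As if non-drop at 30 labels/s: (0 × 3600 + 13 × 60 + 6) × 30 + 17 = 23597.
Minute boundaries passed: 13; those not divisible by 10: 13 − 1 = 12; dropped labels = 2 × 12 = 24.
Actual frame index = 23597 − 24 = 23573.

23573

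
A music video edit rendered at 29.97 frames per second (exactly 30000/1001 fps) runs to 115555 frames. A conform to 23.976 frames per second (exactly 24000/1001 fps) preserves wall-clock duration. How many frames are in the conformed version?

Target frames = source frames × (target rate / source rate) = 115555 × (24000/1001)/(30000/1001) = 115555 × 4/5 = 92444.

92444 frames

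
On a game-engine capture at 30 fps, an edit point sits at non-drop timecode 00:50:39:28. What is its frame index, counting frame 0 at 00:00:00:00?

Total seconds to the label: (0 × 3600 + 50 × 60 + 39) = 3039.
Frame index = 3039 × 30 + 28 = 91198.

91198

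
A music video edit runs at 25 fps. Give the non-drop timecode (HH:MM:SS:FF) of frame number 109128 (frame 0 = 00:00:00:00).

109128 ÷ 25 = 4365 full seconds, remainder 3 frames.
4365 s = 1 h 12 min 45 s.
Timecode: 01:12:45:03.

01:12:45:03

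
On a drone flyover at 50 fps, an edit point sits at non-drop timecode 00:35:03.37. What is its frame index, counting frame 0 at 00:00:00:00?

105187

Total seconds to the label: (0 × 3600 + 35 × 60 + 3) = 2103.
Frame index = 2103 × 50 + 37 = 105187.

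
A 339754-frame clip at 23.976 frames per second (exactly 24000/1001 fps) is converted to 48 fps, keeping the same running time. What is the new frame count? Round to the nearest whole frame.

Frames at target rate = 339754 × (48) / (24000/1001) = 170046877/250 ≈ 680187.508.
Nearest whole frame: 680188.

680188 frames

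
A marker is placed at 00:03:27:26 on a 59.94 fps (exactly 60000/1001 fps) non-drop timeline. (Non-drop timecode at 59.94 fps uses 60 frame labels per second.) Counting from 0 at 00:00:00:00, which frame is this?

Total seconds to the label: (0 × 3600 + 3 × 60 + 27) = 207.
Frame index = 207 × 60 + 26 = 12446.

12446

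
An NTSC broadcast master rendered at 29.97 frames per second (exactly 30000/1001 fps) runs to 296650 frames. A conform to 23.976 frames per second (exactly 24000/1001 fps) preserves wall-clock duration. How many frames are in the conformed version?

Target frames = source frames × (target rate / source rate) = 296650 × (24000/1001)/(30000/1001) = 296650 × 4/5 = 237320.

237320 frames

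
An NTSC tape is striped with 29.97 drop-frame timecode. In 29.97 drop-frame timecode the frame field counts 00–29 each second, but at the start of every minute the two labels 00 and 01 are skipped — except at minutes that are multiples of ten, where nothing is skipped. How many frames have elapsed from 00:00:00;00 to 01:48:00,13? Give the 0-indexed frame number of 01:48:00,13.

As if non-drop at 30 labels/s: (1 × 3600 + 48 × 60 + 0) × 30 + 13 = 194413.
Minute boundaries passed: 108; those not divisible by 10: 108 − 10 = 98; dropped labels = 2 × 98 = 196.
Actual frame index = 194413 − 196 = 194217.

194217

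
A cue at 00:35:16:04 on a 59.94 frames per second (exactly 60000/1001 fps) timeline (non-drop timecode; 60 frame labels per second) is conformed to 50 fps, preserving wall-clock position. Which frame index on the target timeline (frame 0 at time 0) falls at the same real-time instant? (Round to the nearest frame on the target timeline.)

Source frame index: (0×3600 + 35×60 + 16) × 60 + 4 = 126964.
Real time: 126964 / (60000/1001) = 31772741/15000 s.
Target frame: (31772741/15000) × (50) = 31772741/300 ≈ 105909.137 → 105909.

frame 105909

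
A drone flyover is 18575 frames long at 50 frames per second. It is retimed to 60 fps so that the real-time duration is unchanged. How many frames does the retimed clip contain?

22290 frames

Target frames = source frames × (target rate / source rate) = 18575 × (60)/(50) = 18575 × 6/5 = 22290.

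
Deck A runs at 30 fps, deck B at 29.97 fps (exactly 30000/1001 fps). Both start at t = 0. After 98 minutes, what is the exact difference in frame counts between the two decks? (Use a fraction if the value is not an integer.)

98 min = 5880 s.
A emits 30 × 5880 = 176400 frames; B emits 30000/1001 × 5880 = 25200000/143.
Difference = 25200/143 frames (≈ 176.2238); B is behind A.

25200/143 frames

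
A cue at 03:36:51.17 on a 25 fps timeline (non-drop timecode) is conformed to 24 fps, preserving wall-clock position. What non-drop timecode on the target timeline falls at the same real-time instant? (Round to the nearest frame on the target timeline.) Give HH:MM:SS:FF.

Source frame index: (3×3600 + 36×60 + 51) × 25 + 17 = 325292.
Real time: 325292 / (25) = 325292/25 s.
Target frame: (325292/25) × (24) = 7807008/25 ≈ 312280.320 → 312280.
At 24 labels/s: frame 312280 → 03:36:51:16.

03:36:51:16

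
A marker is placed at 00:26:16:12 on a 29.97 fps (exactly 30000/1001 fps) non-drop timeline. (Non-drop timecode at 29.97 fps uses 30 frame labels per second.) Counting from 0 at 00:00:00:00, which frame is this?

Total seconds to the label: (0 × 3600 + 26 × 60 + 16) = 1576.
Frame index = 1576 × 30 + 12 = 47292.

frame 47292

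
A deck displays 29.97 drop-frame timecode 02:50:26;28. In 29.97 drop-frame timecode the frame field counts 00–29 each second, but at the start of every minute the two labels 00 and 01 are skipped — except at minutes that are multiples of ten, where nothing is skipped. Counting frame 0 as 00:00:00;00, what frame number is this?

306502

As if non-drop at 30 labels/s: (2 × 3600 + 50 × 60 + 26) × 30 + 28 = 306808.
Minute boundaries passed: 170; those not divisible by 10: 170 − 17 = 153; dropped labels = 2 × 153 = 306.
Actual frame index = 306808 − 306 = 306502.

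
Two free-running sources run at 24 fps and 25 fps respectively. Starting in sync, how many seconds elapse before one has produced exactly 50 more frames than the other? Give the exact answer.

50 seconds

The gap grows by |25 − 24| = 1 frame per second.
Time for a 50-frame gap: 50 ÷ (1) = 50 s.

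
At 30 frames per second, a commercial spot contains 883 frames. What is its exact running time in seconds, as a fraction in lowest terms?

883/30 seconds

Running time = 883 ÷ (30) = 883 × 1/30 = 883/30 s.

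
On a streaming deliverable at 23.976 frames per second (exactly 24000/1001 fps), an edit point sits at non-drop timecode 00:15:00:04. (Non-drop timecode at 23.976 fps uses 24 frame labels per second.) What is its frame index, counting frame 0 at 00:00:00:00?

Total seconds to the label: (0 × 3600 + 15 × 60 + 0) = 900.
Frame index = 900 × 24 + 4 = 21604.

frame 21604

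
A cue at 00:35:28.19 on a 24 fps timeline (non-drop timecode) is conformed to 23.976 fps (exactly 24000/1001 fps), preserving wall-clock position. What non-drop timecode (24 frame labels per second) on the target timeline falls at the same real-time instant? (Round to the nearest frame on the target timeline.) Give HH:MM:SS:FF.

00:35:26:16

Source frame index: (0×3600 + 35×60 + 28) × 24 + 19 = 51091.
Real time: 51091 / (24) = 51091/24 s.
Target frame: (51091/24) × (24000/1001) = 51091000/1001 ≈ 51039.960 → 51040.
At 24 labels/s: frame 51040 → 00:35:26:16.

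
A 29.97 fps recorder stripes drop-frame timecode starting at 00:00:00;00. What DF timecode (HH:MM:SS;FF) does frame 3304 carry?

00:01:50;06

Ten DF minutes hold 17982 frames, so frame 3304 lies in block 0 (frames 0–17981) with 3304 frames into that block.
The block's first minute is 1800 frames and the rest 1798 each; 3304 frames reaches minute 1, so 0 × 18 + 1 × 2 = 2 labels have been skipped so far.
Adding those back, label number 3304 + 2 = 3306 at 30 labels/s is 110 s + 6 f = 0 h 1 min 50 s frame 6, i.e. 00:01:50;06.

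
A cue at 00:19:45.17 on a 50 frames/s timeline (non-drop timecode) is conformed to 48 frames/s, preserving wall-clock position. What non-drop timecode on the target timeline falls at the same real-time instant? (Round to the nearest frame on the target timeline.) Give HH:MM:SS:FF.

Source frame index: (0×3600 + 19×60 + 45) × 50 + 17 = 59267.
Real time: 59267 / (50) = 59267/50 s.
Target frame: (59267/50) × (48) = 1422408/25 ≈ 56896.320 → 56896.
At 48 labels/s: frame 56896 → 00:19:45:16.

00:19:45:16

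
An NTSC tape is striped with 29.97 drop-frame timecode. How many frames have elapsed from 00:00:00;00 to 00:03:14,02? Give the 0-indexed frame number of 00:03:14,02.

Complete 10-minute blocks: 0, each 17982 frames → 0.
Remaining 3 whole minutes in the current block: 1800 + 2 × 1798 = 5396 frames.
Within the current minute: 14 × 30 + 2 − 2 = 420 (labels ;00/;01 skipped at this minute). Total = 0 + 5396 + 420 = 5816.

5816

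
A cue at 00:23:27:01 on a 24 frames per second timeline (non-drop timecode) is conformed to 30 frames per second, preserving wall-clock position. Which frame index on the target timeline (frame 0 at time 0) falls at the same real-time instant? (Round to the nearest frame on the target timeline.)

Source frame index: (0×3600 + 23×60 + 27) × 24 + 1 = 33769.
Real time: 33769 / (24) = 33769/24 s.
Target frame: (33769/24) × (30) = 168845/4 ≈ 42211.250 → 42211.

frame 42211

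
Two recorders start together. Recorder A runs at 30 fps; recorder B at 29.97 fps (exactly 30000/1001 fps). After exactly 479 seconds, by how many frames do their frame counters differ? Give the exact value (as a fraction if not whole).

14370/1001 frames

A emits 30 × 479 = 14370 frames; B emits 30000/1001 × 479 = 14370000/1001.
Difference = 14370/1001 frames (≈ 14.3556); B is behind A.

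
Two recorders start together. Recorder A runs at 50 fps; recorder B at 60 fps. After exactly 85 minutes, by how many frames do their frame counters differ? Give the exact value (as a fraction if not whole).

51000 frames

85 min = 5100 s.
A emits 50 × 5100 = 255000 frames; B emits 60 × 5100 = 306000.
Difference = 51000 frames; B is ahead of A.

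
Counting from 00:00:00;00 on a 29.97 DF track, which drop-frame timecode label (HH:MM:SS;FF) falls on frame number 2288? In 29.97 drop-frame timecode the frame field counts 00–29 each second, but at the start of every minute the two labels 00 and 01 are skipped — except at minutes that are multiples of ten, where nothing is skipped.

00:01:16;10

Ten DF minutes hold 17982 frames, so frame 2288 lies in block 0 (frames 0–17981) with 2288 frames into that block.
The block's first minute is 1800 frames and the rest 1798 each; 2288 frames reaches minute 1, so 0 × 18 + 1 × 2 = 2 labels have been skipped so far.
Adding those back, label number 2288 + 2 = 2290 at 30 labels/s is 76 s + 10 f = 0 h 1 min 16 s frame 10, i.e. 00:01:16;10.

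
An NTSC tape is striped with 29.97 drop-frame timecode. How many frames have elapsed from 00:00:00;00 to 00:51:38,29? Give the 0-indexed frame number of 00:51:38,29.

92877

As if non-drop at 30 labels/s: (0 × 3600 + 51 × 60 + 38) × 30 + 29 = 92969.
Minute boundaries passed: 51; those not divisible by 10: 51 − 5 = 46; dropped labels = 2 × 46 = 92.
Actual frame index = 92969 − 92 = 92877.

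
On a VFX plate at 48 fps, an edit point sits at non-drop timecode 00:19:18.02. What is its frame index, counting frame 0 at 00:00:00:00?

55586

Total seconds to the label: (0 × 3600 + 19 × 60 + 18) = 1158.
Frame index = 1158 × 48 + 2 = 55586.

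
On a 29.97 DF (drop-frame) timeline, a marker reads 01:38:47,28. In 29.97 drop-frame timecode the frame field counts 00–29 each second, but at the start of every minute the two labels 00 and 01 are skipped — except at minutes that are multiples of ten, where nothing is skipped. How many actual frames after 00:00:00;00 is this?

177660

Complete 10-minute blocks: 9, each 17982 frames → 161838.
Remaining 8 whole minutes in the current block: 1800 + 7 × 1798 = 14386 frames.
Within the current minute: 47 × 30 + 28 − 2 = 1436 (labels ;00/;01 skipped at this minute). Total = 161838 + 14386 + 1436 = 177660.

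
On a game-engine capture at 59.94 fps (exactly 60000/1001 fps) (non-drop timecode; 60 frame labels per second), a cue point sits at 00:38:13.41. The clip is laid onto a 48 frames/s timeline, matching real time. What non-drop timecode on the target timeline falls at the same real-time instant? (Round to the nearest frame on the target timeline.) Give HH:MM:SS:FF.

00:38:15:47

Source frame index: (0×3600 + 38×60 + 13) × 60 + 41 = 137621.
Real time: 137621 / (60000/1001) = 137758621/60000 s.
Target frame: (137758621/60000) × (48) = 137758621/1250 ≈ 110206.897 → 110207.
At 48 labels/s: frame 110207 → 00:38:15:47.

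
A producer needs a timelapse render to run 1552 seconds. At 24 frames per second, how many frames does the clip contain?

37248 frames

Frames = 1552 × 24 = 37248.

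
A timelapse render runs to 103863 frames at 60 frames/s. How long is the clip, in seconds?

Running time = 103863 / (60) = 1731.05 s.

1731.05 seconds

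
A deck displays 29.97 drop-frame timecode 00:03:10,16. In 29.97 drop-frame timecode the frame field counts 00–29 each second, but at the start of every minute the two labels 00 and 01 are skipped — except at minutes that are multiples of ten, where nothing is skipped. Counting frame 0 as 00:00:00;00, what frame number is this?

As if non-drop at 30 labels/s: (0 × 3600 + 3 × 60 + 10) × 30 + 16 = 5716.
Minute boundaries passed: 3; those not divisible by 10: 3 − 0 = 3; dropped labels = 2 × 3 = 6.
Actual frame index = 5716 − 6 = 5710.

5710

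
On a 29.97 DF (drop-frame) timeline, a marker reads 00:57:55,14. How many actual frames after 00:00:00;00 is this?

104160

As if non-drop at 30 labels/s: (0 × 3600 + 57 × 60 + 55) × 30 + 14 = 104264.
Minute boundaries passed: 57; those not divisible by 10: 57 − 5 = 52; dropped labels = 2 × 52 = 104.
Actual frame index = 104264 − 104 = 104160.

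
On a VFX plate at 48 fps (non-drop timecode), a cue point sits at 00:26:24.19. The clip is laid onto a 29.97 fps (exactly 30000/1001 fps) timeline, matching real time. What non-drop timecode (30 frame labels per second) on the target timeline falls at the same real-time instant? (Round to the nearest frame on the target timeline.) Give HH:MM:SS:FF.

00:26:22:24

Source frame index: (0×3600 + 26×60 + 24) × 48 + 19 = 76051.
Real time: 76051 / (48) = 76051/48 s.
Target frame: (76051/48) × (30000/1001) = 47531875/1001 ≈ 47484.391 → 47484.
At 30 labels/s: frame 47484 → 00:26:22:24.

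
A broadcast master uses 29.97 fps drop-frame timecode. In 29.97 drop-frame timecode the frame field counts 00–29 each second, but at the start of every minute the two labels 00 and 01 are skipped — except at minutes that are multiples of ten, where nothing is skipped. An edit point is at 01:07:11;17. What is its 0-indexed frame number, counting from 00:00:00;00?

Complete 10-minute blocks: 6, each 17982 frames → 107892.
Remaining 7 whole minutes in the current block: 1800 + 6 × 1798 = 12588 frames.
Within the current minute: 11 × 30 + 17 − 2 = 345 (labels ;00/;01 skipped at this minute). Total = 107892 + 12588 + 345 = 120825.

120825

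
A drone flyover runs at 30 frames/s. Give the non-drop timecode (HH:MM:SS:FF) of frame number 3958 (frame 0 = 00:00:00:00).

00:02:11:28

3958 ÷ 30 = 131 full seconds, remainder 28 frames.
131 s = 0 h 2 min 11 s.
Timecode: 00:02:11:28.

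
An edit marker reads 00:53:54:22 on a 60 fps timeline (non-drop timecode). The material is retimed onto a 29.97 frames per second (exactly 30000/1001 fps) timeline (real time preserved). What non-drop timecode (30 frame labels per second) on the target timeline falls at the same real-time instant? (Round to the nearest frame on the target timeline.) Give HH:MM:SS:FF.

Source frame index: (0×3600 + 53×60 + 54) × 60 + 22 = 194062.
Real time: 194062 / (60) = 97031/30 s.
Target frame: (97031/30) × (30000/1001) = 8821000/91 ≈ 96934.066 → 96934.
At 30 labels/s: frame 96934 → 00:53:51:04.

00:53:51:04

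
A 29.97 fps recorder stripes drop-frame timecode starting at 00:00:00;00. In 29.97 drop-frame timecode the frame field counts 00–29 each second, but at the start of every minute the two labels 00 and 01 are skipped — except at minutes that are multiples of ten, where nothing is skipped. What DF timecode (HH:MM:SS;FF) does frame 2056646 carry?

Ten DF minutes hold 17982 frames, so frame 2056646 lies in block 114 (frames 2049948–2067929) with 6698 frames into that block.
The block's first minute is 1800 frames and the rest 1798 each; 6698 frames reaches minute 3, so 114 × 18 + 3 × 2 = 2058 labels have been skipped so far.
Adding those back, label number 2056646 + 2058 = 2058704 at 30 labels/s is 68623 s + 14 f = 19 h 3 min 43 s frame 14, i.e. 19:03:43;14.

19:03:43;14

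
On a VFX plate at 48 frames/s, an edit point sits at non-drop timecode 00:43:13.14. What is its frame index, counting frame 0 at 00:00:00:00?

frame 124478

Total seconds to the label: (0 × 3600 + 43 × 60 + 13) = 2593.
Frame index = 2593 × 48 + 14 = 124478.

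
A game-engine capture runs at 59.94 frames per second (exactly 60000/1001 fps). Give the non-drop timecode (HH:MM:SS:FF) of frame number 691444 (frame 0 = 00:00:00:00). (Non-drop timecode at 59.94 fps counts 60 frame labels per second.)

03:12:04:04

691444 ÷ 60 = 11524 full seconds, remainder 4 frames.
11524 s = 3 h 12 min 4 s.
Timecode: 03:12:04:04.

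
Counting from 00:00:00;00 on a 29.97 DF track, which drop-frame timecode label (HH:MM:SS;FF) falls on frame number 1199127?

11:06:50;27

Ten DF minutes hold 17982 frames, so frame 1199127 lies in block 66 (frames 1186812–1204793) with 12315 frames into that block.
The block's first minute is 1800 frames and the rest 1798 each; 12315 frames reaches minute 6, so 66 × 18 + 6 × 2 = 1200 labels have been skipped so far.
Adding those back, label number 1199127 + 1200 = 1200327 at 30 labels/s is 40010 s + 27 f = 11 h 6 min 50 s frame 27, i.e. 11:06:50;27.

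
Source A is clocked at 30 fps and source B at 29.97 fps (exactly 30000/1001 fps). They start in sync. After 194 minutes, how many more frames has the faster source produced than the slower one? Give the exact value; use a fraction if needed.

349200/1001 frames

194 min = 11640 s.
A emits 30 × 11640 = 349200 frames; B emits 30000/1001 × 11640 = 349200000/1001.
Difference = 349200/1001 frames (≈ 348.8511); B is behind A.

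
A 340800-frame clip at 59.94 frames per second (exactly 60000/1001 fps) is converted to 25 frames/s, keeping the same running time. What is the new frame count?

Target frames = source frames × (target rate / source rate) = 340800 × (25)/(60000/1001) = 340800 × 1001/2400 = 142142.

142142 frames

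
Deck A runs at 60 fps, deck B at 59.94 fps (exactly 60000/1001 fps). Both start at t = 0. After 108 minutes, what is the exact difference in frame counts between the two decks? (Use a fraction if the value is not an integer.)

108 min = 6480 s.
A emits 60 × 6480 = 388800 frames; B emits 60000/1001 × 6480 = 388800000/1001.
Difference = 388800/1001 frames (≈ 388.4116); B is behind A.

388800/1001 frames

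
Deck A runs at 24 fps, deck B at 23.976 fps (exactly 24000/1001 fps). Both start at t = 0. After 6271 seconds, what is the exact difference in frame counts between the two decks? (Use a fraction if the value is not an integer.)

150504/1001 frames

A emits 24 × 6271 = 150504 frames; B emits 24000/1001 × 6271 = 150504000/1001.
Difference = 150504/1001 frames (≈ 150.3536); B is behind A.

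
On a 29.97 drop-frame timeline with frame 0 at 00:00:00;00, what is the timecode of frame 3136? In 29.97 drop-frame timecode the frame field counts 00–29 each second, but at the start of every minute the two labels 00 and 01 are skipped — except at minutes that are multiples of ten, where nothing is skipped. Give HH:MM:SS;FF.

Each 10-minute DF block holds 10 × 60 × 30 − 9 × 2 = 17982 frames. 3136 ÷ 17982 → 0 full blocks, remainder 3136.
Within the partial block the first minute is 1800 frames and each further minute 1798, so 1 further minute boundary passed. Total skipped labels = 18 × 0 + 2 × 1 = 2.
Non-drop label index = 3136 + 2 = 3138; at 30 labels/s that is 00:01:44:18, i.e. DF 00:01:44;18.

00:01:44;18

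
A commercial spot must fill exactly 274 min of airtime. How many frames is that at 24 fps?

274 min = 16440 s.
Frames = 16440 × 24 = 394560.

394560 frames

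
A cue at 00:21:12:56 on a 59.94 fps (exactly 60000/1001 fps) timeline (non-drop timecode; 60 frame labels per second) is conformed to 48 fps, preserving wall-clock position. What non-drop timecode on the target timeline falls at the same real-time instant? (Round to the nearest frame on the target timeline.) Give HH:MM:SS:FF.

Source frame index: (0×3600 + 21×60 + 12) × 60 + 56 = 76376.
Real time: 76376 / (60000/1001) = 9556547/7500 s.
Target frame: (9556547/7500) × (48) = 38226188/625 ≈ 61161.901 → 61162.
At 48 labels/s: frame 61162 → 00:21:14:10.

00:21:14:10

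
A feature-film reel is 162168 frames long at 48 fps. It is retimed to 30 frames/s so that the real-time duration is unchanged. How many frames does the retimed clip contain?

Target frames = source frames × (target rate / source rate) = 162168 × (30)/(48) = 162168 × 5/8 = 101355.

101355 frames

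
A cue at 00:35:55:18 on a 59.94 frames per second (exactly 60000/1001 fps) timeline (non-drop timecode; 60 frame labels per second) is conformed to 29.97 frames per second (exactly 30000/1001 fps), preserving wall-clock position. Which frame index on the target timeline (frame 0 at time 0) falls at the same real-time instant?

frame 64659

Source frame index: (0×3600 + 35×60 + 55) × 60 + 18 = 129318.
Real time: 129318 / (60000/1001) = 21574553/10000 s.
Target frame: (21574553/10000) × (30000/1001) = 64659.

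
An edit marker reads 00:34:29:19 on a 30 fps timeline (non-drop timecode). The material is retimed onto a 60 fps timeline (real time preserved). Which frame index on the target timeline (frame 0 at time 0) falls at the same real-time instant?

Source frame index: (0×3600 + 34×60 + 29) × 30 + 19 = 62089.
Real time: 62089 / (30) = 62089/30 s.
Target frame: (62089/30) × (60) = 124178.

frame 124178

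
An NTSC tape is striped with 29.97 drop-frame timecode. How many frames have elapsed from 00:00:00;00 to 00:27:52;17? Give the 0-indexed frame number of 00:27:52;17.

50127

Complete 10-minute blocks: 2, each 17982 frames → 35964.
Remaining 7 whole minutes in the current block: 1800 + 6 × 1798 = 12588 frames.
Within the current minute: 52 × 30 + 17 − 2 = 1575 (labels ;00/;01 skipped at this minute). Total = 35964 + 12588 + 1575 = 50127.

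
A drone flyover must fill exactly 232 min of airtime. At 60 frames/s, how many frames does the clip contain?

232 min = 13920 s.
Frames = 13920 × 60 = 835200.

835200 frames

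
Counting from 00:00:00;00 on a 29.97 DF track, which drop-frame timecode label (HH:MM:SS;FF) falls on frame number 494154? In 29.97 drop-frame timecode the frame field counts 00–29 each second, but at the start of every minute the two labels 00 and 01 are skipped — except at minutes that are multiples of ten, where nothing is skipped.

04:34:48;08

Ten DF minutes hold 17982 frames, so frame 494154 lies in block 27 (frames 485514–503495) with 8640 frames into that block.
The block's first minute is 1800 frames and the rest 1798 each; 8640 frames reaches minute 4, so 27 × 18 + 4 × 2 = 494 labels have been skipped so far.
Adding those back, label number 494154 + 494 = 494648 at 30 labels/s is 16488 s + 8 f = 4 h 34 min 48 s frame 8, i.e. 04:34:48;08.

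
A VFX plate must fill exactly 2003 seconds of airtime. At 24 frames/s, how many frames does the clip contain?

48072 frames

Frames = 2003 × 24 = 48072.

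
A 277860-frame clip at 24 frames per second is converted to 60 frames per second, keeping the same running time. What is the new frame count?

Target frames = source frames × (target rate / source rate) = 277860 × (60)/(24) = 277860 × 5/2 = 694650.

694650 frames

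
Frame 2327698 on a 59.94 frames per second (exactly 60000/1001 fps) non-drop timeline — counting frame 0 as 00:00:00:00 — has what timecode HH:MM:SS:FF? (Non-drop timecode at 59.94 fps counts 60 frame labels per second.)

10:46:34:58

2327698 ÷ 60 = 38794 full seconds, remainder 58 frames.
38794 s = 10 h 46 min 34 s.
Timecode: 10:46:34:58.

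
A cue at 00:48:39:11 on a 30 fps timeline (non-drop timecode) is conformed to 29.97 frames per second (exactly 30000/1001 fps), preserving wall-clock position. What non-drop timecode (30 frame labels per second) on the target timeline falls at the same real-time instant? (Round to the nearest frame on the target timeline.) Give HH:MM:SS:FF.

00:48:36:14

Source frame index: (0×3600 + 48×60 + 39) × 30 + 11 = 87581.
Real time: 87581 / (30) = 87581/30 s.
Target frame: (87581/30) × (30000/1001) = 6737000/77 ≈ 87493.506 → 87494.
At 30 labels/s: frame 87494 → 00:48:36:14.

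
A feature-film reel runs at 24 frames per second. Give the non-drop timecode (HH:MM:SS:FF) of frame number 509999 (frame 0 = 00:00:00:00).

05:54:09:23

509999 ÷ 24 = 21249 full seconds, remainder 23 frames.
21249 s = 5 h 54 min 9 s.
Timecode: 05:54:09:23.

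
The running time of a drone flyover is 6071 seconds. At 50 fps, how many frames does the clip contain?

Frames = 6071 × 50 = 303550.

303550 frames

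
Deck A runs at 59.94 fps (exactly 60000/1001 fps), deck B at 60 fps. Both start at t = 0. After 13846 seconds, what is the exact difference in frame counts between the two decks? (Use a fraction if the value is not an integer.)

A emits 60000/1001 × 13846 = 118680000/143 frames; B emits 60 × 13846 = 830760.
Difference = 118680/143 frames (≈ 829.9301); B is ahead of A.

118680/143 frames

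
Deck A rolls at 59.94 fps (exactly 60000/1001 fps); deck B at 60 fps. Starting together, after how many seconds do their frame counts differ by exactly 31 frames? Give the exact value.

The gap grows by |60 − 60000/1001| = 60/1001 frames per second.
Time for a 31-frame gap: 31 ÷ (60/1001) = 31031/60 s.

31031/60 seconds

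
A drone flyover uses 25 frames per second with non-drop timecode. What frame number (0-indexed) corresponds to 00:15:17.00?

22925

Total seconds to the label: (0 × 3600 + 15 × 60 + 17) = 917.
Frame index = 917 × 25 + 0 = 22925.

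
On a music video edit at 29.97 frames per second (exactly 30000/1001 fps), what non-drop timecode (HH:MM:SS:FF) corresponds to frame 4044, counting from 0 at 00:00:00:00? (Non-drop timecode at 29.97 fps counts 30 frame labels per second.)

00:02:14:24

4044 ÷ 30 = 134 full seconds, remainder 24 frames.
134 s = 0 h 2 min 14 s.
Timecode: 00:02:14:24.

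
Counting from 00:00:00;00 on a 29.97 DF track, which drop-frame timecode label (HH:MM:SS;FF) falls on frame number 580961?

Each 10-minute DF block holds 10 × 60 × 30 − 9 × 2 = 17982 frames. 580961 ÷ 17982 → 32 full blocks, remainder 5537.
Within the partial block the first minute is 1800 frames and each further minute 1798, so 3 further minute boundaries passed. Total skipped labels = 18 × 32 + 2 × 3 = 582.
Non-drop label index = 580961 + 582 = 581543; at 30 labels/s that is 05:23:04:23, i.e. DF 05:23:04;23.

05:23:04;23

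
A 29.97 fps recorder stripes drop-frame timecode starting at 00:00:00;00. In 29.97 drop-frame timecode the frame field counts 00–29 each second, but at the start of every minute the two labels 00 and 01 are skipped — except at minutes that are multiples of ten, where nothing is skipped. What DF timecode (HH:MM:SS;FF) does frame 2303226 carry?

Each 10-minute DF block holds 10 × 60 × 30 − 9 × 2 = 17982 frames. 2303226 ÷ 17982 → 128 full blocks, remainder 1530.
Within the partial block the first minute is 1800 frames and each further minute 1798, so 0 further minute boundaries passed. Total skipped labels = 18 × 128 + 2 × 0 = 2304.
Non-drop label index = 2303226 + 2304 = 2305530; at 30 labels/s that is 21:20:51:00, i.e. DF 21:20:51;00.

21:20:51;00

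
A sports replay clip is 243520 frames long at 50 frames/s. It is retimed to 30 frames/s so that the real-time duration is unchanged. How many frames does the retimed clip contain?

Frames at target rate = 243520 × (30) / (50) = 146112.

146112 frames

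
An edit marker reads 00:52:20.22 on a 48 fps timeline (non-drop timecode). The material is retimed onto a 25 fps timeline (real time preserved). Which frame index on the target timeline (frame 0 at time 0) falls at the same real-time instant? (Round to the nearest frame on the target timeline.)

Source frame index: (0×3600 + 52×60 + 20) × 48 + 22 = 150742.
Real time: 150742 / (48) = 75371/24 s.
Target frame: (75371/24) × (25) = 1884275/24 ≈ 78511.458 → 78511.

frame 78511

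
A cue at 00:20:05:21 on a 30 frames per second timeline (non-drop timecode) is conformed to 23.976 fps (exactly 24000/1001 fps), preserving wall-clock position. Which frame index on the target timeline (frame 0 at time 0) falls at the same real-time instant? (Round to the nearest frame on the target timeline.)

Source frame index: (0×3600 + 20×60 + 5) × 30 + 21 = 36171.
Real time: 36171 / (30) = 12057/10 s.
Target frame: (12057/10) × (24000/1001) = 28936800/1001 ≈ 28907.892 → 28908.

frame 28908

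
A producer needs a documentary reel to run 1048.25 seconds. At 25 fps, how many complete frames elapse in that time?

Frames = 1048.25 × 25 = 104825/4 ≈ 26206.2500.
Complete frames: 26206.

26206 frames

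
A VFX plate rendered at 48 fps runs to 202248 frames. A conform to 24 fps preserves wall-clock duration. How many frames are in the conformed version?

101124 frames

Target frames = source frames × (target rate / source rate) = 202248 × (24)/(48) = 202248 × 1/2 = 101124.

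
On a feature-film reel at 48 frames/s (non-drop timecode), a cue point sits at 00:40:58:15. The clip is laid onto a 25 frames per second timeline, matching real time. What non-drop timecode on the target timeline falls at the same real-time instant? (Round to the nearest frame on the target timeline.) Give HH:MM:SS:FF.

00:40:58:08

Source frame index: (0×3600 + 40×60 + 58) × 48 + 15 = 117999.
Real time: 117999 / (48) = 39333/16 s.
Target frame: (39333/16) × (25) = 983325/16 ≈ 61457.812 → 61458.
At 25 labels/s: frame 61458 → 00:40:58:08.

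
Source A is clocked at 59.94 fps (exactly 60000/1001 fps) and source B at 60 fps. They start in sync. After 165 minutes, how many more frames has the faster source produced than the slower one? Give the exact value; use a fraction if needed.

165 min = 9900 s.
A emits 60000/1001 × 9900 = 54000000/91 frames; B emits 60 × 9900 = 594000.
Difference = 54000/91 frames (≈ 593.4066); B is ahead of A.

54000/91 frames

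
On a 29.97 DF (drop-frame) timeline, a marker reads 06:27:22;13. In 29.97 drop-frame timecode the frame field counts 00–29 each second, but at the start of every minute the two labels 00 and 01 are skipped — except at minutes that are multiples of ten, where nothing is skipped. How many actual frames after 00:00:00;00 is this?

696575

As if non-drop at 30 labels/s: (6 × 3600 + 27 × 60 + 22) × 30 + 13 = 697273.
Minute boundaries passed: 387; those not divisible by 10: 387 − 38 = 349; dropped labels = 2 × 349 = 698.
Actual frame index = 697273 − 698 = 696575.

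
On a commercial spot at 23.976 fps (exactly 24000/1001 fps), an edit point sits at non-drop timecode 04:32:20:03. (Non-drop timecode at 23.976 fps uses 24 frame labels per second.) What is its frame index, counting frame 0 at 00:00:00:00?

392163

Total seconds to the label: (4 × 3600 + 32 × 60 + 20) = 16340.
Frame index = 16340 × 24 + 3 = 392163.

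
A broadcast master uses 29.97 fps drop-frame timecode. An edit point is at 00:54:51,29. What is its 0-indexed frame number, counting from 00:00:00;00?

98661

Complete 10-minute blocks: 5, each 17982 frames → 89910.
Remaining 4 whole minutes in the current block: 1800 + 3 × 1798 = 7194 frames.
Within the current minute: 51 × 30 + 29 − 2 = 1557 (labels ;00/;01 skipped at this minute). Total = 89910 + 7194 + 1557 = 98661.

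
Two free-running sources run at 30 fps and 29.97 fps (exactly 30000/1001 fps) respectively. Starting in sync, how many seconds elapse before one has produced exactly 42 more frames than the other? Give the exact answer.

The gap grows by |30000/1001 − 30| = 30/1001 frames per second.
Time for a 42-frame gap: 42 ÷ (30/1001) = 1401.4 s.

1401.4 seconds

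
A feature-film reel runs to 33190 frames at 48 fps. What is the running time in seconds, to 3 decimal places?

Running time = 33190 × 1/48 = 16595/24 s ≈ 691.458 s.

691.458 seconds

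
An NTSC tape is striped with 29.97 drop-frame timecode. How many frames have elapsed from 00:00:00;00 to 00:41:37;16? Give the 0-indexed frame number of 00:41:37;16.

Complete 10-minute blocks: 4, each 17982 frames → 71928.
Remaining 1 whole minute in the current block: 1800 + 0 × 1798 = 1800 frames.
Within the current minute: 37 × 30 + 16 − 2 = 1124 (labels ;00/;01 skipped at this minute). Total = 71928 + 1800 + 1124 = 74852.

74852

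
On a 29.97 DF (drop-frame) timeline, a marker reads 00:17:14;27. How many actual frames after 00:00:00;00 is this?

Complete 10-minute blocks: 1, each 17982 frames → 17982.
Remaining 7 whole minutes in the current block: 1800 + 6 × 1798 = 12588 frames.
Within the current minute: 14 × 30 + 27 − 2 = 445 (labels ;00/;01 skipped at this minute). Total = 17982 + 12588 + 445 = 31015.

31015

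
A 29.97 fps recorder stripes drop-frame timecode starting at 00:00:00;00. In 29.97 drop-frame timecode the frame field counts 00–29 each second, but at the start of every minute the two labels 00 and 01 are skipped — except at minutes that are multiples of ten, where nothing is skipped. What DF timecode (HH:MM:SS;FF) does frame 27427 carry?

00:15:15;05

Each 10-minute DF block holds 10 × 60 × 30 − 9 × 2 = 17982 frames. 27427 ÷ 17982 → 1 full block, remainder 9445.
Within the partial block the first minute is 1800 frames and each further minute 1798, so 5 further minute boundaries passed. Total skipped labels = 18 × 1 + 2 × 5 = 28.
Non-drop label index = 27427 + 28 = 27455; at 30 labels/s that is 00:15:15:05, i.e. DF 00:15:15;05.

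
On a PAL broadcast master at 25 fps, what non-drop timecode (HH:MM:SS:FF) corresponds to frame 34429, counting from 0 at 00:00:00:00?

00:22:57:04

34429 ÷ 25 = 1377 full seconds, remainder 4 frames.
1377 s = 0 h 22 min 57 s.
Timecode: 00:22:57:04.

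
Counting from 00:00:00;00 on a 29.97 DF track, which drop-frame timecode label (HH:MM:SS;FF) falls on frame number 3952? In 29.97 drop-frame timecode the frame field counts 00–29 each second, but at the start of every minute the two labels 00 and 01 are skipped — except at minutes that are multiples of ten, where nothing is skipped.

00:02:11;26

Ten DF minutes hold 17982 frames, so frame 3952 lies in block 0 (frames 0–17981) with 3952 frames into that block.
The block's first minute is 1800 frames and the rest 1798 each; 3952 frames reaches minute 2, so 0 × 18 + 2 × 2 = 4 labels have been skipped so far.
Adding those back, label number 3952 + 4 = 3956 at 30 labels/s is 131 s + 26 f = 0 h 2 min 11 s frame 26, i.e. 00:02:11;26.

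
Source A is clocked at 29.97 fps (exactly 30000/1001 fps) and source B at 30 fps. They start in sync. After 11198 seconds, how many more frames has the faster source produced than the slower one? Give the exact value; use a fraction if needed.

A emits 30000/1001 × 11198 = 30540000/91 frames; B emits 30 × 11198 = 335940.
Difference = 30540/91 frames (≈ 335.6044); B is ahead of A.

30540/91 frames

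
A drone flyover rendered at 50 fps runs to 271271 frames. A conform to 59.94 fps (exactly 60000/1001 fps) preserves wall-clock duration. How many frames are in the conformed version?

325200 frames

Target frames = source frames × (target rate / source rate) = 271271 × (60000/1001)/(50) = 271271 × 1200/1001 = 325200.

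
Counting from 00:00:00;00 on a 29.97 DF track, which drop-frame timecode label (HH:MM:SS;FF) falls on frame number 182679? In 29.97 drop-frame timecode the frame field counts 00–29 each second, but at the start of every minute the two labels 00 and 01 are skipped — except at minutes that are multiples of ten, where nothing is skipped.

01:41:35;11

Each 10-minute DF block holds 10 × 60 × 30 − 9 × 2 = 17982 frames. 182679 ÷ 17982 → 10 full blocks, remainder 2859.
Within the partial block the first minute is 1800 frames and each further minute 1798, so 1 further minute boundary passed. Total skipped labels = 18 × 10 + 2 × 1 = 182.
Non-drop label index = 182679 + 182 = 182861; at 30 labels/s that is 01:41:35:11, i.e. DF 01:41:35;11.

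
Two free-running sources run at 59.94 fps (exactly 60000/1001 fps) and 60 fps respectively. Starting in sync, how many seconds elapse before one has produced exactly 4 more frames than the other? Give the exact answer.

1001/15 seconds

The gap grows by |60 − 60000/1001| = 60/1001 frames per second.
Time for a 4-frame gap: 4 ÷ (60/1001) = 1001/15 s.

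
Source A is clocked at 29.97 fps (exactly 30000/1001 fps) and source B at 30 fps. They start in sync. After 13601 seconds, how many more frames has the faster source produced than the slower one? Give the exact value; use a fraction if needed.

A emits 30000/1001 × 13601 = 58290000/143 frames; B emits 30 × 13601 = 408030.
Difference = 58290/143 frames (≈ 407.6224); B is ahead of A.

58290/143 frames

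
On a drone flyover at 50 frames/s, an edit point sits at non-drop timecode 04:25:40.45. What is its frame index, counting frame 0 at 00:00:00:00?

Total seconds to the label: (4 × 3600 + 25 × 60 + 40) = 15940.
Frame index = 15940 × 50 + 45 = 797045.

frame 797045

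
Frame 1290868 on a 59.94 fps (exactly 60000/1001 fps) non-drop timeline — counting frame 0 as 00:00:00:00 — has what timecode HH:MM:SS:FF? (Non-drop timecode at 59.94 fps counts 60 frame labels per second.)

05:58:34:28

1290868 ÷ 60 = 21514 full seconds, remainder 28 frames.
21514 s = 5 h 58 min 34 s.
Timecode: 05:58:34:28.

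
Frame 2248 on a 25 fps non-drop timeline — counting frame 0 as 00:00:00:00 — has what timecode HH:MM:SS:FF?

00:01:29:23

2248 ÷ 25 = 89 full seconds, remainder 23 frames.
89 s = 0 h 1 min 29 s.
Timecode: 00:01:29:23.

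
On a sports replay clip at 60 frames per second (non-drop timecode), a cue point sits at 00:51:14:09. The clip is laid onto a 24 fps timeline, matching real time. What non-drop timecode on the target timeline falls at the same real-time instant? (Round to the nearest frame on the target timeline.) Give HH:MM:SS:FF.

Source frame index: (0×3600 + 51×60 + 14) × 60 + 9 = 184449.
Real time: 184449 / (60) = 61483/20 s.
Target frame: (61483/20) × (24) = 368898/5 ≈ 73779.600 → 73780.
At 24 labels/s: frame 73780 → 00:51:14:04.

00:51:14:04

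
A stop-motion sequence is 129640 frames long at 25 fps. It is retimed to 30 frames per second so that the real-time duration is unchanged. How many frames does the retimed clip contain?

155568 frames

Target frames = source frames × (target rate / source rate) = 129640 × (30)/(25) = 129640 × 6/5 = 155568.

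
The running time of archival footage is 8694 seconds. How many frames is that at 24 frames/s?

Frames = 8694 × 24 = 208656.

208656 frames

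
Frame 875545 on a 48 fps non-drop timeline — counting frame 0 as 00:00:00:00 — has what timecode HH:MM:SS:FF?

05:04:00:25

875545 ÷ 48 = 18240 full seconds, remainder 25 frames.
18240 s = 5 h 4 min 0 s.
Timecode: 05:04:00:25.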